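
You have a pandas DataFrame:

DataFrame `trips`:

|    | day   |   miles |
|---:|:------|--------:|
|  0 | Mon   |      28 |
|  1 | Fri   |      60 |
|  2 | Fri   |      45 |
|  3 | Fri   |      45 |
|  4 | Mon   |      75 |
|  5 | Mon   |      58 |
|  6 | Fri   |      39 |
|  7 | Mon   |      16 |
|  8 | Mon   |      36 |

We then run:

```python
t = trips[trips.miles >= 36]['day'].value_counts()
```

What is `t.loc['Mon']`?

3

filter rows where miles >= 36:
   day  miles
1  Fri     60
2  Fri     45
3  Fri     45
4  Mon     75
5  Mon     58
6  Fri     39
8  Mon     36
value_counts of day:
day
Fri    4
Mon    3
Name: count, dtype: int64
Then the value at index 'Mon': 3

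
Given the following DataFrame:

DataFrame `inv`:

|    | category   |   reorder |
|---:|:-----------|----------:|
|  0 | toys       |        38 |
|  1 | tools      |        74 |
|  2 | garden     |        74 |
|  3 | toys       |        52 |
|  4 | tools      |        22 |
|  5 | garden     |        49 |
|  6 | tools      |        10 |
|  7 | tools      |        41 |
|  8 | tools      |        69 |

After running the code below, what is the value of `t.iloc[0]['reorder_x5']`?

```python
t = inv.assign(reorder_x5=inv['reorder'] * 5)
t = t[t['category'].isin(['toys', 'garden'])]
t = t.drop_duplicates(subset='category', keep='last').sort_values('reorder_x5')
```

add column reorder_x5 = inv['reorder'] * 5:
  category  reorder  reorder_x5
0     toys       38         190
1    tools       74         370
2   garden       74         370
3     toys       52         260
4    tools       22         110
5   garden       49         245
6    tools       10          50
7    tools       41         205
8    tools       69         345
filter rows where category in ['toys', 'garden']:
  category  reorder  reorder_x5
0     toys       38         190
2   garden       74         370
3     toys       52         260
5   garden       49         245
drop duplicate category (keep=last):
  category  reorder  reorder_x5
3     toys       52         260
5   garden       49         245
sort by reorder_x5:
  category  reorder  reorder_x5
5   garden       49         245
3     toys       52         260

245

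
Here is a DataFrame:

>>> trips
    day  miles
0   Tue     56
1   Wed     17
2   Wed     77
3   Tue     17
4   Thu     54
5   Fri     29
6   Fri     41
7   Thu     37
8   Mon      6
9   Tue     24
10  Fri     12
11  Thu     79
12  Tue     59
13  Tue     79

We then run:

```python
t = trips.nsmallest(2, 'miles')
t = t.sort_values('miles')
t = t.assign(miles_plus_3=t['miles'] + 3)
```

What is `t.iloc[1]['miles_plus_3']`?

15

take 2 rows with smallest miles:
    day  miles
8   Mon      6
10  Fri     12
sort by miles:
    day  miles
8   Mon      6
10  Fri     12
add column miles_plus_3 = t['miles'] + 3:
    day  miles  miles_plus_3
8   Mon      6             9
10  Fri     12            15
Hence 15.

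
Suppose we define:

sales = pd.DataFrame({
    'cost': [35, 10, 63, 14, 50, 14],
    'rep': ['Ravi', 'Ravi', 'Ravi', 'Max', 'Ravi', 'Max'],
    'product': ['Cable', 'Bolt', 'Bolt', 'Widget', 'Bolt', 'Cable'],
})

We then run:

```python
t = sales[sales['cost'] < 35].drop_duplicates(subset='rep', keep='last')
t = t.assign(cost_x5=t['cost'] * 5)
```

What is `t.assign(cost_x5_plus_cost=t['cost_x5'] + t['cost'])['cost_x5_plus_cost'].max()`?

filter rows where cost < 35:
   cost   rep product
1    10  Ravi    Bolt
3    14   Max  Widget
5    14   Max   Cable
drop duplicate rep (keep=last):
   cost   rep product
1    10  Ravi    Bolt
5    14   Max   Cable
add column cost_x5 = t['cost'] * 5:
   cost   rep product  cost_x5
1    10  Ravi    Bolt       50
5    14   Max   Cable       70
add column cost_x5_plus_cost = t['cost_x5'] + t['cost']:
   cost   rep product  cost_x5  cost_x5_plus_cost
1    10  Ravi    Bolt       50                 60
5    14   Max   Cable       70                 84
max of column 'cost_x5_plus_cost' → 84

84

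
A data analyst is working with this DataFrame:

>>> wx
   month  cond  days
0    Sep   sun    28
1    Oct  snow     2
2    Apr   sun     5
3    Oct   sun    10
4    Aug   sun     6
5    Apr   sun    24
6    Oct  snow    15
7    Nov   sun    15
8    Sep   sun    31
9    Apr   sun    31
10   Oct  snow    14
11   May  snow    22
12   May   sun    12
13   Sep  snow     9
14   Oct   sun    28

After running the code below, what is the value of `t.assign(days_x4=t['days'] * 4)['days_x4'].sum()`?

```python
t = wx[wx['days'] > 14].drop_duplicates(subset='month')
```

416

filter rows where days > 14:
   month  cond  days
0    Sep   sun    28
5    Apr   sun    24
6    Oct  snow    15
7    Nov   sun    15
8    Sep   sun    31
9    Apr   sun    31
11   May  snow    22
14   Oct   sun    28
drop duplicate month (keep=first):
   month  cond  days
0    Sep   sun    28
5    Apr   sun    24
6    Oct  snow    15
7    Nov   sun    15
11   May  snow    22
add column days_x4 = t['days'] * 4:
   month  cond  days  days_x4
0    Sep   sun    28      112
5    Apr   sun    24       96
6    Oct  snow    15       60
7    Nov   sun    15       60
11   May  snow    22       88
Taking the sum of column 'days_x4' gives 416.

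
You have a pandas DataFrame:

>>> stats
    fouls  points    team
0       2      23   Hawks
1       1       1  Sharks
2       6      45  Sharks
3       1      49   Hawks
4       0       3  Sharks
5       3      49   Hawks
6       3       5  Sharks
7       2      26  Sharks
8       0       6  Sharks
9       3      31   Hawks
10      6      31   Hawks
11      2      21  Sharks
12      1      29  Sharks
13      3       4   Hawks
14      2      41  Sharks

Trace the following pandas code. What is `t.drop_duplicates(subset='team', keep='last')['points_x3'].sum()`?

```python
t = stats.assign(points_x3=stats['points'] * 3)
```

add column points_x3 = stats['points'] * 3:
    fouls  points    team  points_x3
0       2      23   Hawks         69
1       1       1  Sharks          3
2       6      45  Sharks        135
3       1      49   Hawks        147
4       0       3  Sharks          9
5       3      49   Hawks        147
6       3       5  Sharks         15
7       2      26  Sharks         78
8       0       6  Sharks         18
9       3      31   Hawks         93
10      6      31   Hawks         93
11      2      21  Sharks         63
12      1      29  Sharks         87
13      3       4   Hawks         12
14      2      41  Sharks        123
drop duplicate team (keep=last):
    fouls  points    team  points_x3
13      3       4   Hawks         12
14      2      41  Sharks        123

135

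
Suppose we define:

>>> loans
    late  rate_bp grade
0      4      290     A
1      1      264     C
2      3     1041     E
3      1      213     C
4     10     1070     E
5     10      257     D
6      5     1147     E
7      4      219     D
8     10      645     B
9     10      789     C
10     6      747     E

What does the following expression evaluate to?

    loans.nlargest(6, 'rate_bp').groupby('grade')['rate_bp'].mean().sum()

2435.25

take 6 rows with largest rate_bp:
    late  rate_bp grade
6      5     1147     E
4     10     1070     E
2      3     1041     E
9     10      789     C
10     6      747     E
8     10      645     B
group by grade, mean of rate_bp:
grade
B     645.00
C     789.00
E    1001.25
Name: rate_bp, dtype: float64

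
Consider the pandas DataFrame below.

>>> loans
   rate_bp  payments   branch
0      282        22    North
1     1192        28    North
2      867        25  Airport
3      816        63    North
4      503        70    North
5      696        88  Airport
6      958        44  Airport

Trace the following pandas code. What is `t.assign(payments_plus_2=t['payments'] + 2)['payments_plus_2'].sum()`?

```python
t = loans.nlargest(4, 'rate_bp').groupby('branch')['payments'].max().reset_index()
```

111

take 4 rows with largest rate_bp:
   rate_bp  payments   branch
1     1192        28    North
6      958        44  Airport
2      867        25  Airport
3      816        63    North
group by branch, max of payments:
branch
Airport    44
North      63
Name: payments, dtype: int64
reset_index():
    branch  payments
0  Airport        44
1    North        63
add column payments_plus_2 = t['payments'] + 2:
    branch  payments  payments_plus_2
0  Airport        44               46
1    North        63               65
Hence 111.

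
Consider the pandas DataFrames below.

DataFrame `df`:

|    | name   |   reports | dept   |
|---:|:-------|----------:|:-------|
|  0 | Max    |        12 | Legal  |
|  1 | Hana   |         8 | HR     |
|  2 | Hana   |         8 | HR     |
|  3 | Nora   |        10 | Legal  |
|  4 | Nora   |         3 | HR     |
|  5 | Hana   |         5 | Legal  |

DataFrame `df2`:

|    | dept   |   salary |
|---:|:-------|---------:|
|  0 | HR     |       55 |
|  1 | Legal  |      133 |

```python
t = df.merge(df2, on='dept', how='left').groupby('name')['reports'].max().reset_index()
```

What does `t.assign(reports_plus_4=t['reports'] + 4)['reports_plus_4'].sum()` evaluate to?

42

merge on 'dept' (how='left') → 6 rows:
   name  reports   dept  salary
0   Max       12  Legal     133
1  Hana        8     HR      55
2  Hana        8     HR      55
3  Nora       10  Legal     133
4  Nora        3     HR      55
5  Hana        5  Legal     133
group by name, max of reports:
name
Hana     8
Max     12
Nora    10
Name: reports, dtype: int64
reset_index():
   name  reports
0  Hana        8
1   Max       12
2  Nora       10
add column reports_plus_4 = t['reports'] + 4:
   name  reports  reports_plus_4
0  Hana        8              12
1   Max       12              16
2  Nora       10              14
Hence 42.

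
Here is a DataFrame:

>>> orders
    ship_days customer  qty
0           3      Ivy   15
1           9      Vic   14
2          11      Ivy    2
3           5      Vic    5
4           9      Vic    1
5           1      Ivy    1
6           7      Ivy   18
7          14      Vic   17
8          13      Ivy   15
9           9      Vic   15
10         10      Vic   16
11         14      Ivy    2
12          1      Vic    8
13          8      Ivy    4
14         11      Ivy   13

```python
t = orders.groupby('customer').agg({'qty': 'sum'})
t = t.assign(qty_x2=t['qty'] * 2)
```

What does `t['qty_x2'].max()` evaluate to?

152

group by customer, sum of qty:
          qty
customer     
Ivy        70
Vic        76
add column qty_x2 = t['qty'] * 2:
          qty  qty_x2
customer             
Ivy        70     140
Vic        76     152
max of column 'qty_x2' → 152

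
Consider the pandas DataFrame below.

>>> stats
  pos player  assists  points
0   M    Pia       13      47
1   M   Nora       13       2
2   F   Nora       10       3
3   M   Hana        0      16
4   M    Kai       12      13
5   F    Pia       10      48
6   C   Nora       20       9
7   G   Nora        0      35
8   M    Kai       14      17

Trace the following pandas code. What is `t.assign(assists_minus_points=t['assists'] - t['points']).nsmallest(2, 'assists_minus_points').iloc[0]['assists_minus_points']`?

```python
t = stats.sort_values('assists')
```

-38

sort by assists:
  pos player  assists  points
3   M   Hana        0      16
7   G   Nora        0      35
2   F   Nora       10       3
5   F    Pia       10      48
4   M    Kai       12      13
0   M    Pia       13      47
1   M   Nora       13       2
8   M    Kai       14      17
6   C   Nora       20       9
add column assists_minus_points = t['assists'] - t['points']:
  pos player  assists  points  assists_minus_points
3   M   Hana        0      16                   -16
7   G   Nora        0      35                   -35
2   F   Nora       10       3                     7
5   F    Pia       10      48                   -38
4   M    Kai       12      13                    -1
0   M    Pia       13      47                   -34
1   M   Nora       13       2                    11
8   M    Kai       14      17                    -3
6   C   Nora       20       9                    11
take 2 rows with smallest assists_minus_points:
  pos player  assists  points  assists_minus_points
5   F    Pia       10      48                   -38
7   G   Nora        0      35                   -35
Hence -38.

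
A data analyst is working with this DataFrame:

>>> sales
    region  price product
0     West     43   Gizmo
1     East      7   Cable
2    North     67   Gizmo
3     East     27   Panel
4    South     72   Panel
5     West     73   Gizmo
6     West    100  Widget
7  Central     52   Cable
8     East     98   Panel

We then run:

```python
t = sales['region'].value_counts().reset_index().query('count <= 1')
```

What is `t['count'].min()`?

value_counts of region:
region
West       3
East       3
North      1
South      1
Central    1
Name: count, dtype: int64
reset_index():
    region  count
0     West      3
1     East      3
2    North      1
3    South      1
4  Central      1
filter rows where count <= 1:
    region  count
2    North      1
3    South      1
4  Central      1
The min of column 'count' is 1.

1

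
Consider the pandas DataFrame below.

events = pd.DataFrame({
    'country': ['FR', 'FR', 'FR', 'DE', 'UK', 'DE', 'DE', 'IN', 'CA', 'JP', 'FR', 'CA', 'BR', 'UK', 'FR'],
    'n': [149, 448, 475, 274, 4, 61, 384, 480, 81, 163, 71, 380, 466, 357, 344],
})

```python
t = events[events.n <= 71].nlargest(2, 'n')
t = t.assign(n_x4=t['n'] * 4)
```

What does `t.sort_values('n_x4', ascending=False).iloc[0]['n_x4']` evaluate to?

284

filter rows where n <= 71:
   country   n
4       UK   4
5       DE  61
10      FR  71
take 2 rows with largest n:
   country   n
10      FR  71
5       DE  61
add column n_x4 = t['n'] * 4:
   country   n  n_x4
10      FR  71   284
5       DE  61   244
sort by n_x4 descending:
   country   n  n_x4
10      FR  71   284
5       DE  61   244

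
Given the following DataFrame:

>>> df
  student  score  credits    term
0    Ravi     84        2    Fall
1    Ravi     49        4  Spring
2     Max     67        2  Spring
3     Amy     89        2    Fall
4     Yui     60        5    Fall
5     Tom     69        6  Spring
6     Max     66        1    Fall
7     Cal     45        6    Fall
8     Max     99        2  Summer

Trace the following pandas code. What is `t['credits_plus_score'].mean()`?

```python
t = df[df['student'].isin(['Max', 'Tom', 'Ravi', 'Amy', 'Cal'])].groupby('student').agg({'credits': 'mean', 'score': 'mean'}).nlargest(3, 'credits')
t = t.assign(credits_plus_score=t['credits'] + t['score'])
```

filter rows where student in ['Max', 'Tom', 'Ravi', 'Amy', 'Cal']:
  student  score  credits    term
0    Ravi     84        2    Fall
1    Ravi     49        4  Spring
2     Max     67        2  Spring
3     Amy     89        2    Fall
5     Tom     69        6  Spring
6     Max     66        1    Fall
7     Cal     45        6    Fall
8     Max     99        2  Summer
group by student: mean(credits), mean(score):
          credits      score
student                     
Amy      2.000000  89.000000
Cal      6.000000  45.000000
Max      1.666667  77.333333
Ravi     3.000000  66.500000
Tom      6.000000  69.000000
take 3 rows with largest credits:
         credits  score
student                
Cal          6.0   45.0
Tom          6.0   69.0
Ravi         3.0   66.5
add column credits_plus_score = t['credits'] + t['score']:
         credits  score  credits_plus_score
student                                    
Cal          6.0   45.0                51.0
Tom          6.0   69.0                75.0
Ravi         3.0   66.5                69.5

65.1666666667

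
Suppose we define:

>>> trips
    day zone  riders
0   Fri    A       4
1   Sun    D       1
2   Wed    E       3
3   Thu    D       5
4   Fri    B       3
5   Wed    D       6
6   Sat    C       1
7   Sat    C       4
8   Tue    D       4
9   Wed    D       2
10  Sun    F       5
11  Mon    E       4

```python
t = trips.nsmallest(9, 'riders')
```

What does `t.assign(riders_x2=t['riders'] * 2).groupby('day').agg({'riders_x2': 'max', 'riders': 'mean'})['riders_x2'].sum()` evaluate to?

40

take 9 rows with smallest riders:
    day zone  riders
1   Sun    D       1
6   Sat    C       1
9   Wed    D       2
2   Wed    E       3
4   Fri    B       3
0   Fri    A       4
7   Sat    C       4
8   Tue    D       4
11  Mon    E       4
add column riders_x2 = t['riders'] * 2:
    day zone  riders  riders_x2
1   Sun    D       1          2
6   Sat    C       1          2
9   Wed    D       2          4
2   Wed    E       3          6
4   Fri    B       3          6
0   Fri    A       4          8
7   Sat    C       4          8
8   Tue    D       4          8
11  Mon    E       4          8
group by day: max(riders_x2), mean(riders):
     riders_x2  riders
day                   
Fri          8     3.5
Mon          8     4.0
Sat          8     2.5
Sun          2     1.0
Tue          8     4.0
Wed          6     2.5
Taking the sum of column 'riders_x2' gives 40.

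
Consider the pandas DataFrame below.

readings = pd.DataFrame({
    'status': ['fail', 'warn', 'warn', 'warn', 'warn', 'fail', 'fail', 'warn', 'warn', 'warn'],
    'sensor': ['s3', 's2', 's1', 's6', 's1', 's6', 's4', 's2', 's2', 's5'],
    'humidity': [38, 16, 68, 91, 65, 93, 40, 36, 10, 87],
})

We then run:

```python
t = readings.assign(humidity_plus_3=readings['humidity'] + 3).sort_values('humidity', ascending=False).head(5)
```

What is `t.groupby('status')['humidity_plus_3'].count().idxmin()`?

add column humidity_plus_3 = readings['humidity'] + 3:
  status sensor  humidity  humidity_plus_3
0   fail     s3        38               41
1   warn     s2        16               19
2   warn     s1        68               71
3   warn     s6        91               94
4   warn     s1        65               68
5   fail     s6        93               96
6   fail     s4        40               43
7   warn     s2        36               39
8   warn     s2        10               13
9   warn     s5        87               90
sort by humidity descending:
  status sensor  humidity  humidity_plus_3
5   fail     s6        93               96
3   warn     s6        91               94
9   warn     s5        87               90
2   warn     s1        68               71
4   warn     s1        65               68
6   fail     s4        40               43
0   fail     s3        38               41
7   warn     s2        36               39
1   warn     s2        16               19
8   warn     s2        10               13
take first 5 rows:
  status sensor  humidity  humidity_plus_3
5   fail     s6        93               96
3   warn     s6        91               94
9   warn     s5        87               90
2   warn     s1        68               71
4   warn     s1        65               68
group by status, count of humidity_plus_3:
status
fail    1
warn    4
Name: humidity_plus_3, dtype: int64
label with the smallest value → fail

fail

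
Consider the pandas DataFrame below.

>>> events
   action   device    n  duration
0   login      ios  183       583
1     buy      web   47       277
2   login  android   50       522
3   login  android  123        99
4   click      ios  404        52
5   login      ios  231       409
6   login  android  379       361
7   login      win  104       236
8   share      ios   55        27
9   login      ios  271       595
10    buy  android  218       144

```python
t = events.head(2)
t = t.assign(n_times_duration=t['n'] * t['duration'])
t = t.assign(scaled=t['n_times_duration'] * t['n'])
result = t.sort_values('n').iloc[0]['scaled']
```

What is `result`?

611893

take first 2 rows:
  action device    n  duration
0  login    ios  183       583
1    buy    web   47       277
add column n_times_duration = t['n'] * t['duration']:
  action device    n  duration  n_times_duration
0  login    ios  183       583            106689
1    buy    web   47       277             13019
add column scaled = t['n_times_duration'] * t['n']:
  action device    n  duration  n_times_duration    scaled
0  login    ios  183       583            106689  19524087
1    buy    web   47       277             13019    611893
sort by n:
  action device    n  duration  n_times_duration    scaled
1    buy    web   47       277             13019    611893
0  login    ios  183       583            106689  19524087
Hence 611893.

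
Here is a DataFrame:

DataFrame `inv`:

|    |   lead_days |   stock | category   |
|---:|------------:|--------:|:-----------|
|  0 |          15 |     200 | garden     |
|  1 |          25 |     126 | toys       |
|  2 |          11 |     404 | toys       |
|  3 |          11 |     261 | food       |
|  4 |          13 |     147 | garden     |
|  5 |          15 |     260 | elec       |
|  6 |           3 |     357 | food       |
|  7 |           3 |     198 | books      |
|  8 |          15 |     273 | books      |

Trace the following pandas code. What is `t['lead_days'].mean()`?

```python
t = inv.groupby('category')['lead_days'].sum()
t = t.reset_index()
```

22.2

group by category, sum of lead_days:
category
books     18
elec      15
food      14
garden    28
toys      36
Name: lead_days, dtype: int64
reset_index():
  category  lead_days
0    books         18
1     elec         15
2     food         14
3   garden         28
4     toys         36
Reading off the mean of column 'lead_days', we get 22.2.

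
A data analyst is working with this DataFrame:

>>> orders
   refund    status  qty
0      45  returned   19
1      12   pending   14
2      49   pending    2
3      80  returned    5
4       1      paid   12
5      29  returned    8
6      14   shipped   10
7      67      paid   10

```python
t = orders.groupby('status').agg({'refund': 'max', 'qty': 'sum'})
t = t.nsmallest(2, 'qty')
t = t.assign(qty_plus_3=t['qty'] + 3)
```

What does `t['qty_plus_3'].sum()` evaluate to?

group by status: max(refund), sum(qty):
          refund  qty
status               
paid          67   22
pending       49   16
returned      80   32
shipped       14   10
take 2 rows with smallest qty:
         refund  qty
status              
shipped      14   10
pending      49   16
add column qty_plus_3 = t['qty'] + 3:
         refund  qty  qty_plus_3
status                          
shipped      14   10          13
pending      49   16          19
The sum of column 'qty_plus_3' is 32.

32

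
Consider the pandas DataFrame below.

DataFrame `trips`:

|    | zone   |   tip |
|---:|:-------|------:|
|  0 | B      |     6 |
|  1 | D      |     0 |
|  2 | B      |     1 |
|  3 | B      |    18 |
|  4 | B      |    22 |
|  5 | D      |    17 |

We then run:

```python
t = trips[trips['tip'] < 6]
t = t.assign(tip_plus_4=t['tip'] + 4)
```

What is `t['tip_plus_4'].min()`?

4

filter rows where tip < 6:
  zone  tip
1    D    0
2    B    1
add column tip_plus_4 = t['tip'] + 4:
  zone  tip  tip_plus_4
1    D    0           4
2    B    1           5
Hence 4.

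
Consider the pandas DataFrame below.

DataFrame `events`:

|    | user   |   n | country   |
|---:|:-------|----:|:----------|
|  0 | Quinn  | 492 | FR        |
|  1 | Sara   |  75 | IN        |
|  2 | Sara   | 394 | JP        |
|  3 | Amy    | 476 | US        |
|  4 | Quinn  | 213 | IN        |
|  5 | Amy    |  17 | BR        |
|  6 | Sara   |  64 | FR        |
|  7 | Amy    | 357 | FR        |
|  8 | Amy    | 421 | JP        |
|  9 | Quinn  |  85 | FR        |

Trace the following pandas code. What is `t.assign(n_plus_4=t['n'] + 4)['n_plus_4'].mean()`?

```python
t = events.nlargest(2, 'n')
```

488.0

take 2 rows with largest n:
    user    n country
0  Quinn  492      FR
3    Amy  476      US
add column n_plus_4 = t['n'] + 4:
    user    n country  n_plus_4
0  Quinn  492      FR       496
3    Amy  476      US       480
mean of column 'n_plus_4' → 488.0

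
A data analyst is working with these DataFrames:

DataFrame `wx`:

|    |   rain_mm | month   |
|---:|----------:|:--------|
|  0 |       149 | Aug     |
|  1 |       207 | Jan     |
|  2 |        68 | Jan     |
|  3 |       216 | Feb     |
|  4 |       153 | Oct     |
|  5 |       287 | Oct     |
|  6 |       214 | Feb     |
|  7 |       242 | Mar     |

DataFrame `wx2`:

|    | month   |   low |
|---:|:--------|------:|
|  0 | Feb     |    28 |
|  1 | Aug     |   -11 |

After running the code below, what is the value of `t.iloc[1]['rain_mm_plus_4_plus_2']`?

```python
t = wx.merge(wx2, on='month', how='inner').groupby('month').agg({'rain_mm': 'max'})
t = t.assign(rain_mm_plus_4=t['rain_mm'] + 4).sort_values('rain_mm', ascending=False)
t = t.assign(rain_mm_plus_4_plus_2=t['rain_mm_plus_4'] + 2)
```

merge on 'month' (how='inner') → 3 rows:
   rain_mm month  low
0      149   Aug  -11
1      216   Feb   28
2      214   Feb   28
group by month, max of rain_mm:
       rain_mm
month         
Aug        149
Feb        216
add column rain_mm_plus_4 = t['rain_mm'] + 4:
       rain_mm  rain_mm_plus_4
month                         
Aug        149             153
Feb        216             220
sort by rain_mm descending:
       rain_mm  rain_mm_plus_4
month                         
Feb        216             220
Aug        149             153
add column rain_mm_plus_4_plus_2 = t['rain_mm_plus_4'] + 2:
       rain_mm  rain_mm_plus_4  rain_mm_plus_4_plus_2
month                                                
Feb        216             220                    222
Aug        149             153                    155

155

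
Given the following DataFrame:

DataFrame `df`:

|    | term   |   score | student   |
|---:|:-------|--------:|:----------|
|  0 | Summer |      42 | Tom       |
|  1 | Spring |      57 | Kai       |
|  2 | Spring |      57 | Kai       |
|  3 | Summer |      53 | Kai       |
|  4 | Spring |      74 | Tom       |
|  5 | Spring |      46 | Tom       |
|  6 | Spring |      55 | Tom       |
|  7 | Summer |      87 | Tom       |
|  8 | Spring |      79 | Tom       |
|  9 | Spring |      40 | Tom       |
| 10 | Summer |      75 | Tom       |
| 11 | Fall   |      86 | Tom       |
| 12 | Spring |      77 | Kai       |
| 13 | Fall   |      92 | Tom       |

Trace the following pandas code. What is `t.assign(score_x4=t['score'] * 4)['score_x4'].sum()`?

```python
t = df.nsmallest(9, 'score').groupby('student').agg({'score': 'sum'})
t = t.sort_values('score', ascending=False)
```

1996

take 9 rows with smallest score:
      term  score student
9   Spring     40     Tom
0   Summer     42     Tom
5   Spring     46     Tom
3   Summer     53     Kai
6   Spring     55     Tom
1   Spring     57     Kai
2   Spring     57     Kai
4   Spring     74     Tom
10  Summer     75     Tom
group by student, sum of score:
         score
student       
Kai        167
Tom        332
sort by score descending:
         score
student       
Tom        332
Kai        167
add column score_x4 = t['score'] * 4:
         score  score_x4
student                 
Tom        332      1328
Kai        167       668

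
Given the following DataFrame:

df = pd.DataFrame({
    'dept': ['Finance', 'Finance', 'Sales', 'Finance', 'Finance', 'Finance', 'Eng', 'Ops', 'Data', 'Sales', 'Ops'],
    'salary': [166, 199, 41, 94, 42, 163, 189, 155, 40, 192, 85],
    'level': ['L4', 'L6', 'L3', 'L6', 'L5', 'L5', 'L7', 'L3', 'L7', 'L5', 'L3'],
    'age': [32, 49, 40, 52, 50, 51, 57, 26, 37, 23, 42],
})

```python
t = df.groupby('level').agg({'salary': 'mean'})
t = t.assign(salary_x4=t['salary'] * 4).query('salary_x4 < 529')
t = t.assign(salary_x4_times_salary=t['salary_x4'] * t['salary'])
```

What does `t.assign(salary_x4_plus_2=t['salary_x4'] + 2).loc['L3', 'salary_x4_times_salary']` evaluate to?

35093.7777778

group by level, mean of salary:
           salary
level            
L3      93.666667
L4     166.000000
L5     132.333333
L6     146.500000
L7     114.500000
add column salary_x4 = t['salary'] * 4:
           salary   salary_x4
level                        
L3      93.666667  374.666667
L4     166.000000  664.000000
L5     132.333333  529.333333
L6     146.500000  586.000000
L7     114.500000  458.000000
filter rows where salary_x4 < 529:
           salary   salary_x4
level                        
L3      93.666667  374.666667
L7     114.500000  458.000000
add column salary_x4_times_salary = t['salary_x4'] * t['salary']:
           salary   salary_x4  salary_x4_times_salary
level                                                
L3      93.666667  374.666667            35093.777778
L7     114.500000  458.000000            52441.000000
add column salary_x4_plus_2 = t['salary_x4'] + 2:
           salary   salary_x4  salary_x4_times_salary  salary_x4_plus_2
level                                                                  
L3      93.666667  374.666667            35093.777778        376.666667
L7     114.500000  458.000000            52441.000000        460.000000
Reading off the value at row 'L3', column 'salary_x4_times_salary', we get 35093.7777778.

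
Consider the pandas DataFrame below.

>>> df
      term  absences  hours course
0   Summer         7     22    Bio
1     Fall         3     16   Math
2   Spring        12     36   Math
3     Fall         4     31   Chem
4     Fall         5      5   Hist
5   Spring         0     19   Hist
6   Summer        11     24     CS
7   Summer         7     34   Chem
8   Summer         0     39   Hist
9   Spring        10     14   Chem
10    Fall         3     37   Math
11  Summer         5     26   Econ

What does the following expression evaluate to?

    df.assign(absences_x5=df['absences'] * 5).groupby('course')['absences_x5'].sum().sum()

add column absences_x5 = df['absences'] * 5:
      term  absences  hours course  absences_x5
0   Summer         7     22    Bio           35
1     Fall         3     16   Math           15
2   Spring        12     36   Math           60
3     Fall         4     31   Chem           20
4     Fall         5      5   Hist           25
5   Spring         0     19   Hist            0
6   Summer        11     24     CS           55
7   Summer         7     34   Chem           35
8   Summer         0     39   Hist            0
9   Spring        10     14   Chem           50
10    Fall         3     37   Math           15
11  Summer         5     26   Econ           25
group by course, sum of absences_x5:
course
Bio      35
CS       55
Chem    105
Econ     25
Hist     25
Math     90
Name: absences_x5, dtype: int64
Then the sum of the resulting series: 335

335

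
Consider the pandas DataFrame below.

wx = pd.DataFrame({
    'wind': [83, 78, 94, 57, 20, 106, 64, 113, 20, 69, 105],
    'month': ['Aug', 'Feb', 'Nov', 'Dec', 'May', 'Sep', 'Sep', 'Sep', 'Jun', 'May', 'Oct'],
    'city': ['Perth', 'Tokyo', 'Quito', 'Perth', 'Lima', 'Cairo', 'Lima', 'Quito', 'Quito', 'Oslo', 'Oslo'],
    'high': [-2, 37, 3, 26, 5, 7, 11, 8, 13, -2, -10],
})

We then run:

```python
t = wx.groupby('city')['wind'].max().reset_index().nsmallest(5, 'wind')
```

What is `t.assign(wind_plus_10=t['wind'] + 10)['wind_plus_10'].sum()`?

486

group by city, max of wind:
city
Cairo    106
Lima      64
Oslo     105
Perth     83
Quito    113
Tokyo     78
Name: wind, dtype: int64
reset_index():
    city  wind
0  Cairo   106
1   Lima    64
2   Oslo   105
3  Perth    83
4  Quito   113
5  Tokyo    78
take 5 rows with smallest wind:
    city  wind
1   Lima    64
5  Tokyo    78
3  Perth    83
2   Oslo   105
0  Cairo   106
add column wind_plus_10 = t['wind'] + 10:
    city  wind  wind_plus_10
1   Lima    64            74
5  Tokyo    78            88
3  Perth    83            93
2   Oslo   105           115
0  Cairo   106           116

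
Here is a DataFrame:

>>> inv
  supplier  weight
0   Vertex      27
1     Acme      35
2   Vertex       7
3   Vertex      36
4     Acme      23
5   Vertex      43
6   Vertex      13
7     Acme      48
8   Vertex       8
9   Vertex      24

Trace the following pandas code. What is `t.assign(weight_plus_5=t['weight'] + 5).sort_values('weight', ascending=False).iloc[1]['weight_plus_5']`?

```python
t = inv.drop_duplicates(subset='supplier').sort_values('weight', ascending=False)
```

32

drop duplicate supplier (keep=first):
  supplier  weight
0   Vertex      27
1     Acme      35
sort by weight descending:
  supplier  weight
1     Acme      35
0   Vertex      27
add column weight_plus_5 = t['weight'] + 5:
  supplier  weight  weight_plus_5
1     Acme      35             40
0   Vertex      27             32
sort by weight descending:
  supplier  weight  weight_plus_5
1     Acme      35             40
0   Vertex      27             32
The value at position 1, column 'weight_plus_5' is 32.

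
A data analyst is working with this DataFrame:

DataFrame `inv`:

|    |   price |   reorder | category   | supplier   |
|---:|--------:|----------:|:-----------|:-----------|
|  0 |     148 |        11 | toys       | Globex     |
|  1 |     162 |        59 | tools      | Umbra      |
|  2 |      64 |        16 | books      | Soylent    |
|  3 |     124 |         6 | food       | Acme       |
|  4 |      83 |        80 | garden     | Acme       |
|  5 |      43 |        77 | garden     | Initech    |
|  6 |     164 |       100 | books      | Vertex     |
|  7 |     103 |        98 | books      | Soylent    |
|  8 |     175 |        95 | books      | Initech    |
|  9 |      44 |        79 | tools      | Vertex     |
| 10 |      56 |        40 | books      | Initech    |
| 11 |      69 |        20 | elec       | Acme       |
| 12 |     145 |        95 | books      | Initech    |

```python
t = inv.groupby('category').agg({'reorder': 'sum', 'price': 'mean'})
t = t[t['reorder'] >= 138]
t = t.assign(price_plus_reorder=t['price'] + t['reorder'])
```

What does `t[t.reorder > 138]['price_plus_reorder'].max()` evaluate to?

561.833333333

group by category: sum(reorder), mean(price):
          reorder       price
category                     
books         444  117.833333
elec           20   69.000000
food            6  124.000000
garden        157   63.000000
tools         138  103.000000
toys           11  148.000000
filter rows where reorder >= 138:
          reorder       price
category                     
books         444  117.833333
garden        157   63.000000
tools         138  103.000000
add column price_plus_reorder = t['price'] + t['reorder']:
          reorder       price  price_plus_reorder
category                                         
books         444  117.833333          561.833333
garden        157   63.000000          220.000000
tools         138  103.000000          241.000000
filter rows where reorder > 138:
          reorder       price  price_plus_reorder
category                                         
books         444  117.833333          561.833333
garden        157   63.000000          220.000000
Taking the max of column 'price_plus_reorder' gives 561.833333333.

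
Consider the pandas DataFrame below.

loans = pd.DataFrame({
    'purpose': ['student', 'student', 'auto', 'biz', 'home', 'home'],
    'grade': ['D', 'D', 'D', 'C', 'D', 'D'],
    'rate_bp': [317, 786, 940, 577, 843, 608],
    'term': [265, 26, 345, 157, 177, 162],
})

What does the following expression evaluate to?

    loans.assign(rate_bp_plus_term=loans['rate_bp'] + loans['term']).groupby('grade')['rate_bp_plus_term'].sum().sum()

add column rate_bp_plus_term = loans['rate_bp'] + loans['term']:
   purpose grade  rate_bp  term  rate_bp_plus_term
0  student     D      317   265                582
1  student     D      786    26                812
2     auto     D      940   345               1285
3      biz     C      577   157                734
4     home     D      843   177               1020
5     home     D      608   162                770
group by grade, sum of rate_bp_plus_term:
grade
C     734
D    4469
Name: rate_bp_plus_term, dtype: int64

5203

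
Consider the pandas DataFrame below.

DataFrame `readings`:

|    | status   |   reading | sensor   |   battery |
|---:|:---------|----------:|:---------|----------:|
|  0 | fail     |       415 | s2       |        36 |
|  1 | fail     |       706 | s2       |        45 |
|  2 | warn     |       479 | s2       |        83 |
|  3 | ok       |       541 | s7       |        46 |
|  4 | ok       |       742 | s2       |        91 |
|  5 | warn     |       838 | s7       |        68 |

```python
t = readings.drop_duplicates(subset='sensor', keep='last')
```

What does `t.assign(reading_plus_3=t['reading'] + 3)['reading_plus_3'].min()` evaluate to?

745

drop duplicate sensor (keep=last):
  status  reading sensor  battery
4     ok      742     s2       91
5   warn      838     s7       68
add column reading_plus_3 = t['reading'] + 3:
  status  reading sensor  battery  reading_plus_3
4     ok      742     s2       91             745
5   warn      838     s7       68             841
Hence 745.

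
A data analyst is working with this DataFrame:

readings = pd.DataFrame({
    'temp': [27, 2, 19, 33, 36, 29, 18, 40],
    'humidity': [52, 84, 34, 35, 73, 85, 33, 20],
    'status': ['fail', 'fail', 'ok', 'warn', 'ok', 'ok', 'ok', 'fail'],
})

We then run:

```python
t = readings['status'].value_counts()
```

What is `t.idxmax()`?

ok

value_counts of status:
status
ok      4
fail    3
warn    1
Name: count, dtype: int64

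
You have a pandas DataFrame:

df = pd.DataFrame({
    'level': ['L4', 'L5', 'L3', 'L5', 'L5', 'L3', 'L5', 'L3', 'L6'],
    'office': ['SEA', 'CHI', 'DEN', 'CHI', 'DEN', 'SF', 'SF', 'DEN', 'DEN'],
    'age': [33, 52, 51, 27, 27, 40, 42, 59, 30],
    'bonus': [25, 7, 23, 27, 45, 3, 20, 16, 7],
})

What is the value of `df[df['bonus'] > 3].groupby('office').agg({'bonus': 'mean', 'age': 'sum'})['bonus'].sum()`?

84.75

filter rows where bonus > 3:
  level office  age  bonus
0    L4    SEA   33     25
1    L5    CHI   52      7
2    L3    DEN   51     23
3    L5    CHI   27     27
4    L5    DEN   27     45
6    L5     SF   42     20
7    L3    DEN   59     16
8    L6    DEN   30      7
group by office: mean(bonus), sum(age):
        bonus  age
office            
CHI     17.00   79
DEN     22.75  167
SEA     25.00   33
SF      20.00   42
sum of column 'bonus' → 84.75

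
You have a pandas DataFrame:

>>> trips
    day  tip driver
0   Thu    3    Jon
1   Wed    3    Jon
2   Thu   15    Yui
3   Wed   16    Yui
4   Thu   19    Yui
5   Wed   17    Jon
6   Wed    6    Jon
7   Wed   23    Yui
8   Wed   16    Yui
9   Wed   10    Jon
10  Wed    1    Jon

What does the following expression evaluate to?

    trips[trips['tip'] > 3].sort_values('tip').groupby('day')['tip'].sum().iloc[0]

filter rows where tip > 3:
   day  tip driver
2  Thu   15    Yui
3  Wed   16    Yui
4  Thu   19    Yui
5  Wed   17    Jon
6  Wed    6    Jon
7  Wed   23    Yui
8  Wed   16    Yui
9  Wed   10    Jon
sort by tip:
   day  tip driver
6  Wed    6    Jon
9  Wed   10    Jon
2  Thu   15    Yui
3  Wed   16    Yui
8  Wed   16    Yui
5  Wed   17    Jon
4  Thu   19    Yui
7  Wed   23    Yui
group by day, sum of tip:
day
Thu    34
Wed    88
Name: tip, dtype: int64
Finally, value at position 0 = 34.

34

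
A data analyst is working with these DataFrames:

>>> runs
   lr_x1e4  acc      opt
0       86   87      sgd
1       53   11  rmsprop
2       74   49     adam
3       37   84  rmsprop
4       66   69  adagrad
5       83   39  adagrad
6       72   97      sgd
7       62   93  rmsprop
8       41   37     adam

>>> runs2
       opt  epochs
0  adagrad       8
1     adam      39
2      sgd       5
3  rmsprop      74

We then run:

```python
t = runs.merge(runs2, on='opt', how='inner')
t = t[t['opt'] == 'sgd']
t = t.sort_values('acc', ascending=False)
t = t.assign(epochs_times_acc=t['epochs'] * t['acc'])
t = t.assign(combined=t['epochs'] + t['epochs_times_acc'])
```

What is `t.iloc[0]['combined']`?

merge on 'opt' (how='inner') → 9 rows:
   lr_x1e4  acc      opt  epochs
0       86   87      sgd       5
1       53   11  rmsprop      74
2       74   49     adam      39
3       37   84  rmsprop      74
4       66   69  adagrad       8
5       83   39  adagrad       8
6       72   97      sgd       5
7       62   93  rmsprop      74
8       41   37     adam      39
filter rows where opt == 'sgd':
   lr_x1e4  acc  opt  epochs
0       86   87  sgd       5
6       72   97  sgd       5
sort by acc descending:
   lr_x1e4  acc  opt  epochs
6       72   97  sgd       5
0       86   87  sgd       5
add column epochs_times_acc = t['epochs'] * t['acc']:
   lr_x1e4  acc  opt  epochs  epochs_times_acc
6       72   97  sgd       5               485
0       86   87  sgd       5               435
add column combined = t['epochs'] + t['epochs_times_acc']:
   lr_x1e4  acc  opt  epochs  epochs_times_acc  combined
6       72   97  sgd       5               485       490
0       86   87  sgd       5               435       440
Hence 490.

490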